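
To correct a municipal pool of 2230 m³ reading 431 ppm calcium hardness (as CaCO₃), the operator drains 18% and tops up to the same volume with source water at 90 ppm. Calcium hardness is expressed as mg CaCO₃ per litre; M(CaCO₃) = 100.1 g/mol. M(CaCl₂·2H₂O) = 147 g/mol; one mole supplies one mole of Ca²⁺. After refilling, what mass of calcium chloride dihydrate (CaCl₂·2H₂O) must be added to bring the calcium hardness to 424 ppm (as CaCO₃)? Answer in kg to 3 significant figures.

178 kg

Volume: 2230 m³ = 2,230,000 L.
After draining 18% and refilling: 431 × 0.82 + 90 × 0.18 = 369.62 ppm.
Deficit to target: 424 − 369.62 = 54.38 mg/L.
As CaCO₃: 54.38 mg/L × 2,230,000 L = 121,300 g; ÷ 100.1 = 1211 mol Ca²⁺.
Mass: 1211 × 147 = 178,100 g.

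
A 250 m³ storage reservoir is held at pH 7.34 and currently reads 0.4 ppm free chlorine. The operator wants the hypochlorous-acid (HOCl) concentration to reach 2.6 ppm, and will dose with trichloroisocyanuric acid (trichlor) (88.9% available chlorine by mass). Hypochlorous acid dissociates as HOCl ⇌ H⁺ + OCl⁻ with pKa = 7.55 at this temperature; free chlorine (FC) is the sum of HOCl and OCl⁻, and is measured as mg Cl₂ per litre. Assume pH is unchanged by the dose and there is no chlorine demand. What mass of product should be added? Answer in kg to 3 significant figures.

Volume: 250 m³ = 250,000 L.
[OCl⁻]/[HOCl] = 10^(pH − pKa) = 10^(7.34 − 7.55) = 0.6166; fraction as HOCl = 1/(1 + 0.6166) = 0.6186.
Free chlorine required for 2.6 ppm HOCl: 2.6 / 0.6186 = 4.203 ppm.
FC to add: 4.203 − 0.4 = 3.803 mg/L as Cl₂.
Cl₂ equivalent: 3.803 mg/L × 250,000 L = 950.8 g.
Product at 88.9% available Cl: 950.8 / 0.889 = 1070 g.

1.07 kg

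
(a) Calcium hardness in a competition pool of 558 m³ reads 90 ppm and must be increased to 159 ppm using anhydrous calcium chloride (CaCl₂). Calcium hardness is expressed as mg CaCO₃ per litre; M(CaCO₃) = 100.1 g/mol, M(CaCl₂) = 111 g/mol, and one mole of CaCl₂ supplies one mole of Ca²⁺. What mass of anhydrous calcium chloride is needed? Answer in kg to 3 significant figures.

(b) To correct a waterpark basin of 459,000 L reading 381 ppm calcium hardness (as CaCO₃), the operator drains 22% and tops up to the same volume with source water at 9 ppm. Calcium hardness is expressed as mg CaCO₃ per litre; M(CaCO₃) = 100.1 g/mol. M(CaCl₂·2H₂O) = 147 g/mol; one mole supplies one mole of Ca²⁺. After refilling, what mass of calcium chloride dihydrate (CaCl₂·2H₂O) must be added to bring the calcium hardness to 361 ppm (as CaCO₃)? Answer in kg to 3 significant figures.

(a) 42.7 kg; (b) 41.7 kg

(a) Volume: 558 m³ = 558,000 L.
(a) Hardness to add: (159 − 90) = 69 mg/L as CaCO₃ × 558,000 L = 38,500 g as CaCO₃.
(a) Moles of Ca²⁺ (1 mol Ca²⁺ ≡ 1 mol CaCO₃): 38,500 / 100.1 g/mol = 384.6 mol.
(a) Mass of CaCl₂: 384.6 × 111 = 42,690 g.

(b) After draining 22% and refilling: 381 × 0.78 + 9 × 0.22 = 299.16 ppm.
(b) Deficit to target: 361 − 299.16 = 61.84 mg/L.
(b) As CaCO₃: 61.84 mg/L × 459,000 L = 28,380 g; ÷ 100.1 = 283.6 mol Ca²⁺.
(b) Mass: 283.6 × 147 = 41,680 g.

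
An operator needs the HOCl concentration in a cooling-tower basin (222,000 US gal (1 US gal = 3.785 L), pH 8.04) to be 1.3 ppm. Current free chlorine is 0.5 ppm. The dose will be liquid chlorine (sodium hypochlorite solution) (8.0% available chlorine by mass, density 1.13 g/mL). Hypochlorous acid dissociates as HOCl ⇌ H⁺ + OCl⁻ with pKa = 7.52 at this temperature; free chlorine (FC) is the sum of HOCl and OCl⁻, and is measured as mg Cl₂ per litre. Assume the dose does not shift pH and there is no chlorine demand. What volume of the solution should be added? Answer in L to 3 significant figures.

Volume: 222,000 US gal × 3.785 L/gal = 840,270 L.
[OCl⁻]/[HOCl] = 10^(pH − pKa) = 10^(8.04 − 7.52) = 3.311; fraction as HOCl = 1/(1 + 3.311) = 0.2319.
Free chlorine required for 1.3 ppm HOCl: 1.3 / 0.2319 = 5.605 ppm.
FC to add: 5.605 − 0.5 = 5.105 mg/L as Cl₂.
Cl₂ equivalent: 5.105 mg/L × 840,270 L = 4289 g.
Product at 8.0% available Cl: 4289 / 0.08 = 53,620 g.
Volume: 53,620 g ÷ 1.13 g/mL = 47,450 mL.

47.4 L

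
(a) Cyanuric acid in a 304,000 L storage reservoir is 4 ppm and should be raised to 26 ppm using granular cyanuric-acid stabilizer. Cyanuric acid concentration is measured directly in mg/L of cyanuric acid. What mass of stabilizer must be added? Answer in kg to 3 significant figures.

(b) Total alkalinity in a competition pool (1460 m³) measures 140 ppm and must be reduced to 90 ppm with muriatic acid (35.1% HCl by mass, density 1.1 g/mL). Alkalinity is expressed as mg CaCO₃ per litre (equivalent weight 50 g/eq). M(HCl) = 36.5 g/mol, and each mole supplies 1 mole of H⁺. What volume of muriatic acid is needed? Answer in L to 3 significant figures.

(a) CYA to add: (26 − 4) = 22 mg/L × 304,000 L = 6688 g cyanuric acid.

(b) Volume: 1460 m³ = 1,460,000 L.
(b) Alkalinity to neutralize: (140 − 90) = 50 mg/L as CaCO₃ × 1,460,000 L = 73,000 g as CaCO₃.
(b) Equivalents of H⁺ required: 73,000 ÷ 50 g/eq = 1460 eq = 1460 mol HCl.
(b) Mass of HCl: 1460 × 36.5 = 53,290 g.
(b) Mass of 35.1% solution: 53,290 / 0.351 = 151,800 g.
(b) Volume: 151,800 g ÷ 1.1 g/mL = 138,000 mL.

(a) 6.69 kg; (b) 138 L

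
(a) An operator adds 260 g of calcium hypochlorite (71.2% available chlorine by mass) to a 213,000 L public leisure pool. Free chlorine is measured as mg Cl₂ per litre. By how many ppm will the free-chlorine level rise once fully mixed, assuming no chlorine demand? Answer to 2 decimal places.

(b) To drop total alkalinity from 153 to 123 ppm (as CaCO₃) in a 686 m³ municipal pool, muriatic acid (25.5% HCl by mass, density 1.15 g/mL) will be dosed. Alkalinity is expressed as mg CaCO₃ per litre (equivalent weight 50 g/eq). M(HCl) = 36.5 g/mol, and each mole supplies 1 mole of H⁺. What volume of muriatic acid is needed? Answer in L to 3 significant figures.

(a) Available chlorine delivered: 260 g × 0.712 = 185.1 g as Cl₂.
(a) Concentration rise: 185.1 g / 213,000 L = 0.8691 mg/L = 0.87 ppm.

(b) Volume: 686 m³ = 686,000 L.
(b) Alkalinity to neutralize: (153 − 123) = 30 mg/L as CaCO₃ × 686,000 L = 20,580 g as CaCO₃.
(b) Equivalents of H⁺ required: 20,580 ÷ 50 g/eq = 411.6 eq = 411.6 mol HCl.
(b) Mass of HCl: 411.6 × 36.5 = 15,020 g.
(b) Mass of 25.5% solution: 15,020 / 0.255 = 58,920 g.
(b) Volume: 58,920 g ÷ 1.15 g/mL = 51,230 mL.

(a) 0.87 ppm; (b) 51.2 L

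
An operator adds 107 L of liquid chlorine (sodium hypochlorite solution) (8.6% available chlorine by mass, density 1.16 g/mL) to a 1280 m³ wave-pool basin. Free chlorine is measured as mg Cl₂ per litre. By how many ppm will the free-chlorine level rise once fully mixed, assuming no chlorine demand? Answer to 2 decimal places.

8.34 ppm

Volume: 1280 m³ = 1,280,000 L.
Mass of solution: 107 L × 1000 mL/L × 1.16 g/mL = 124,100 g.
Available chlorine delivered: 124,100 g × 0.086 = 10,670 g as Cl₂.
Concentration rise: 10,670 g / 1,280,000 L = 8.339 mg/L = 8.34 ppm.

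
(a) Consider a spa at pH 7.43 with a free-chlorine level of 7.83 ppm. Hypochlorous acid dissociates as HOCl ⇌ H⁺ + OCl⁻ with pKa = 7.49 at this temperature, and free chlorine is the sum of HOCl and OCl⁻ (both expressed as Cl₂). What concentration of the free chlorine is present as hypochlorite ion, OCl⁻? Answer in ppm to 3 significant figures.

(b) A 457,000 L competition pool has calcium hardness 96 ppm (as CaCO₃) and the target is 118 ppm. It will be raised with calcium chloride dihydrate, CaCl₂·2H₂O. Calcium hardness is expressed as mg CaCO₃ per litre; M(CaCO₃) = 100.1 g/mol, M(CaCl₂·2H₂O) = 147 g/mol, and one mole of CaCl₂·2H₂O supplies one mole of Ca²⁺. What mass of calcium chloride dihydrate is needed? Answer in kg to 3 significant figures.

(a) [OCl⁻]/[HOCl] = 10^(pH − pKa) = 10^(7.43 − 7.49) = 10^-0.06 = 0.871.
(a) Fraction as HOCl = 1 / (1 + 0.871) = 0.5345.
(a) OCl⁻ = (1 − 0.5345) × 7.83 ppm = 3.645 ppm.

(b) Hardness to add: (118 − 96) = 22 mg/L as CaCO₃ × 457,000 L = 10,050 g as CaCO₃.
(b) Moles of Ca²⁺ (1 mol Ca²⁺ ≡ 1 mol CaCO₃): 10,050 / 100.1 g/mol = 100.4 mol.
(b) Mass of CaCl₂·2H₂O: 100.4 × 147 = 14,760 g.

(a) 3.64 ppm; (b) 14.8 kg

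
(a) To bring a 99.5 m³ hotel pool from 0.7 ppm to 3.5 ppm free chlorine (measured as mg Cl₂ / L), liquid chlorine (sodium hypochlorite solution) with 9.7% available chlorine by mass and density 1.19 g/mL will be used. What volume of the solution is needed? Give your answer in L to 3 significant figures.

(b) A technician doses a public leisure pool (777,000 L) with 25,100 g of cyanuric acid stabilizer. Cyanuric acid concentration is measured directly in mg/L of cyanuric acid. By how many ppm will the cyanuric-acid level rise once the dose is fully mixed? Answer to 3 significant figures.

(a) 2.41 L; (b) 32.3 ppm

(a) Volume: 99.5 m³ = 99,500 L.
(a) Chlorine deficit: 3.5 − 0.7 = 2.8 ppm = 2.8 mg/L as Cl₂.
(a) Cl₂ equivalent needed: 2.8 mg/L × 99,500 L = 278,600 mg = 278.6 g.
(a) Product at 9.7% available chlorine: 278.6 / 0.097 = 2872 g.
(a) Volume at density 1.19 g/mL: 2872 g ÷ 1.19 g/mL = 2414 mL.

(b) Rise: 25,100 g / 777,000 L × 1000 = 32.3 mg/L.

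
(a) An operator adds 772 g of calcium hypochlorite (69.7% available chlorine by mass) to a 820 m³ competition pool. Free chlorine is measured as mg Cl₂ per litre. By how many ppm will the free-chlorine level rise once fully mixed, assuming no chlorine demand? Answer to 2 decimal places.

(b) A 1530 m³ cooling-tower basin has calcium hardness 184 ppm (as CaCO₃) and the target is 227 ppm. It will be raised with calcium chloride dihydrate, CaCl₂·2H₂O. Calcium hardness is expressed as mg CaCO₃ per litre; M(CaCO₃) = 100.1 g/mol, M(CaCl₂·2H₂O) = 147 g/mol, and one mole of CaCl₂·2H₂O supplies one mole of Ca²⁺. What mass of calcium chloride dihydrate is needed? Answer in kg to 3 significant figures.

(a) Volume: 820 m³ = 820,000 L.
(a) Available chlorine delivered: 772 g × 0.697 = 538.1 g as Cl₂.
(a) Concentration rise: 538.1 g / 820,000 L = 0.6562 mg/L = 0.66 ppm.

(b) Volume: 1530 m³ = 1,530,000 L.
(b) Hardness to add: (227 − 184) = 43 mg/L as CaCO₃ × 1,530,000 L = 65,790 g as CaCO₃.
(b) Moles of Ca²⁺ (1 mol Ca²⁺ ≡ 1 mol CaCO₃): 65,790 / 100.1 g/mol = 657.2 mol.
(b) Mass of CaCl₂·2H₂O: 657.2 × 147 = 96,610 g.

(a) 0.66 ppm; (b) 96.6 kg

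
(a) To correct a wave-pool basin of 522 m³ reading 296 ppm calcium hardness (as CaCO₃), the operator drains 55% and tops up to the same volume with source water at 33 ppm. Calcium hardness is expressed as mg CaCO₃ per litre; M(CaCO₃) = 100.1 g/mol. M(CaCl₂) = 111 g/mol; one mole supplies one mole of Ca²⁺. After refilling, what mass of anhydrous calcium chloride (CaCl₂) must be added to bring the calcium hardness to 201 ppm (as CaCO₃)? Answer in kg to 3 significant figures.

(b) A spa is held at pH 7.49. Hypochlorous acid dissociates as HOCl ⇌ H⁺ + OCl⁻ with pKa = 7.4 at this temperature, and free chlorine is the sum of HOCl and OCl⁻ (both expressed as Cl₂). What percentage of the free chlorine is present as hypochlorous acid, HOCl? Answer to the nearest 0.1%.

(a) 28.7 kg; (b) 44.8%

(a) Volume: 522 m³ = 522,000 L.
(a) After draining 55% and refilling: 296 × 0.45 + 33 × 0.55 = 151.35 ppm.
(a) Deficit to target: 201 − 151.35 = 49.65 mg/L.
(a) As CaCO₃: 49.65 mg/L × 522,000 L = 25,920 g; ÷ 100.1 = 258.9 mol Ca²⁺.
(a) Mass: 258.9 × 111 = 28,740 g.

(b) [OCl⁻]/[HOCl] = 10^(pH − pKa) = 10^(7.49 − 7.4) = 10^0.09 = 1.23.
(b) Fraction as HOCl = 1 / (1 + 1.23) = 0.4484.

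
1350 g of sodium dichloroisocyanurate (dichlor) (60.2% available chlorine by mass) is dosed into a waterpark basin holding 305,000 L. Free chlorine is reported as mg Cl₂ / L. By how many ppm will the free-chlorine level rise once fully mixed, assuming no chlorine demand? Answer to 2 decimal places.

Available chlorine delivered: 1350 g × 0.602 = 812.7 g as Cl₂.
Concentration rise: 812.7 g / 305,000 L = 2.665 mg/L = 2.66 ppm.

2.66 ppm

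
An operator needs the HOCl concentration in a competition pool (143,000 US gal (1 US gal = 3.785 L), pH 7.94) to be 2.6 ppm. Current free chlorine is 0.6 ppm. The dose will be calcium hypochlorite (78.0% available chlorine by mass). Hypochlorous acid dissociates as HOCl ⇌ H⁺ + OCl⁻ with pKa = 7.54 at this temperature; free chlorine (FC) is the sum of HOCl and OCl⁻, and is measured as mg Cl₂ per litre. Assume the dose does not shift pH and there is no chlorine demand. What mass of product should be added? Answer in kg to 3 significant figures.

Volume: 143,000 US gal × 3.785 L/gal = 541,255 L.
[OCl⁻]/[HOCl] = 10^(pH − pKa) = 10^(7.94 − 7.54) = 2.512; fraction as HOCl = 1/(1 + 2.512) = 0.2847.
Free chlorine required for 2.6 ppm HOCl: 2.6 / 0.2847 = 9.131 ppm.
FC to add: 9.131 − 0.6 = 8.531 mg/L as Cl₂.
Cl₂ equivalent: 8.531 mg/L × 541,255 L = 4617 g.
Product at 78.0% available Cl: 4617 / 0.78 = 5920 g.

5.92 kg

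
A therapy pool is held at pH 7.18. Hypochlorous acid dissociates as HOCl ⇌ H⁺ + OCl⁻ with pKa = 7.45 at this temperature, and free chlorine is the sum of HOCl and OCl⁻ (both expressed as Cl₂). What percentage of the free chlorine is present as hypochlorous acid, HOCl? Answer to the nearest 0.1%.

65.1%

[OCl⁻]/[HOCl] = 10^(pH − pKa) = 10^(7.18 − 7.45) = 10^-0.27 = 0.537.
Fraction as HOCl = 1 / (1 + 0.537) = 0.6506.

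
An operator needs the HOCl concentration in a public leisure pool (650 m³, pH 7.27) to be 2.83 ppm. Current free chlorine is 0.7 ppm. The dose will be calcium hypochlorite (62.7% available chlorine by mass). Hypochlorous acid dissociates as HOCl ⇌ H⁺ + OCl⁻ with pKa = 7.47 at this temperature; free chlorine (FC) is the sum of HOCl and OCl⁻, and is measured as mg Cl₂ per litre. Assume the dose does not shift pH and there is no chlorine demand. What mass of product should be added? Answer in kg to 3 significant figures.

Volume: 650 m³ = 650,000 L.
[OCl⁻]/[HOCl] = 10^(pH − pKa) = 10^(7.27 − 7.47) = 0.631; fraction as HOCl = 1/(1 + 0.631) = 0.6131.
Free chlorine required for 2.83 ppm HOCl: 2.83 / 0.6131 = 4.616 ppm.
FC to add: 4.616 − 0.7 = 3.916 mg/L as Cl₂.
Cl₂ equivalent: 3.916 mg/L × 650,000 L = 2545 g.
Product at 62.7% available Cl: 2545 / 0.627 = 4059 g.

4.06 kg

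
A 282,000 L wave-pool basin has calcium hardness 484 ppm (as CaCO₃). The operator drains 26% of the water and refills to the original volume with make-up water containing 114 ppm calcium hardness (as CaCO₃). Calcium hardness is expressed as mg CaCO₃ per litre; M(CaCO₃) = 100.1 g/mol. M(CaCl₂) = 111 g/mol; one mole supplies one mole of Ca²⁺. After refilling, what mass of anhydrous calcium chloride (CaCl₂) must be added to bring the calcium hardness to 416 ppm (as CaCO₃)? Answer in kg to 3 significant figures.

8.82 kg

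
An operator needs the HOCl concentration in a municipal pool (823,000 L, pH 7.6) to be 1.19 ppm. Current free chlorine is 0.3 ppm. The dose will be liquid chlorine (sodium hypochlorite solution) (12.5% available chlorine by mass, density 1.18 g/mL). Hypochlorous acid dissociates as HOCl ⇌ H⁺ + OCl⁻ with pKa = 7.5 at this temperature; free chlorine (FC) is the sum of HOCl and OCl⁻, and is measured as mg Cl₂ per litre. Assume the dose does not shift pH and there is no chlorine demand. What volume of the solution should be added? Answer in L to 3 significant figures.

13.3 L

[OCl⁻]/[HOCl] = 10^(pH − pKa) = 10^(7.6 − 7.5) = 1.259; fraction as HOCl = 1/(1 + 1.259) = 0.4427.
Free chlorine required for 1.19 ppm HOCl: 1.19 / 0.4427 = 2.688 ppm.
FC to add: 2.688 − 0.3 = 2.388 mg/L as Cl₂.
Cl₂ equivalent: 2.388 mg/L × 823,000 L = 1965 g.
Product at 12.5% available Cl: 1965 / 0.125 = 15,720 g.
Volume: 15,720 g ÷ 1.18 g/mL = 13,320 mL.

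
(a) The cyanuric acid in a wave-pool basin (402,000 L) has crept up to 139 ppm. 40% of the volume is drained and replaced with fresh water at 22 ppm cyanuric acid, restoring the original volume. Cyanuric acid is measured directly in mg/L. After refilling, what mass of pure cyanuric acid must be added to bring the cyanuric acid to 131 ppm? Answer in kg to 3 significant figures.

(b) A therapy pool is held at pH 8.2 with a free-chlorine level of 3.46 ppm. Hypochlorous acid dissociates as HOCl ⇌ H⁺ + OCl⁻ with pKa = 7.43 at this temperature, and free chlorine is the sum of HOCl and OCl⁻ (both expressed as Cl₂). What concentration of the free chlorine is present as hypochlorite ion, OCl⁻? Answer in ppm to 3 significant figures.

(a) After draining 40% and refilling: 139 × 0.60 + 22 × 0.40 = 92.2 ppm.
(a) Deficit to target: 131 − 92.2 = 38.8 mg/L.
(a) Mass: 38.8 mg/L × 402,000 L = 15,600 g cyanuric acid.

(b) [OCl⁻]/[HOCl] = 10^(pH − pKa) = 10^(8.2 − 7.43) = 10^0.77 = 5.888.
(b) Fraction as HOCl = 1 / (1 + 5.888) = 0.1452.
(b) OCl⁻ = (1 − 0.1452) × 3.46 ppm = 2.958 ppm.

(a) 15.6 kg; (b) 2.96 ppm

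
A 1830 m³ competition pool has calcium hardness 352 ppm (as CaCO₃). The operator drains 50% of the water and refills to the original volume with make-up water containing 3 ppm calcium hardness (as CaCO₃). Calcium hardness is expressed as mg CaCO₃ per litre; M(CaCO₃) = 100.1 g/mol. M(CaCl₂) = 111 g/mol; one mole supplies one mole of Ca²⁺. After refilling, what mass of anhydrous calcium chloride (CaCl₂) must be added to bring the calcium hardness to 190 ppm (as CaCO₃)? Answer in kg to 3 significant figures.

25.4 kg

Volume: 1830 m³ = 1,830,000 L.
After draining 50% and refilling: 352 × 0.50 + 3 × 0.50 = 177.5 ppm.
Deficit to target: 190 − 177.5 = 12.5 mg/L.
As CaCO₃: 12.5 mg/L × 1,830,000 L = 22,880 g; ÷ 100.1 = 228.5 mol Ca²⁺.
Mass: 228.5 × 111 = 25,370 g.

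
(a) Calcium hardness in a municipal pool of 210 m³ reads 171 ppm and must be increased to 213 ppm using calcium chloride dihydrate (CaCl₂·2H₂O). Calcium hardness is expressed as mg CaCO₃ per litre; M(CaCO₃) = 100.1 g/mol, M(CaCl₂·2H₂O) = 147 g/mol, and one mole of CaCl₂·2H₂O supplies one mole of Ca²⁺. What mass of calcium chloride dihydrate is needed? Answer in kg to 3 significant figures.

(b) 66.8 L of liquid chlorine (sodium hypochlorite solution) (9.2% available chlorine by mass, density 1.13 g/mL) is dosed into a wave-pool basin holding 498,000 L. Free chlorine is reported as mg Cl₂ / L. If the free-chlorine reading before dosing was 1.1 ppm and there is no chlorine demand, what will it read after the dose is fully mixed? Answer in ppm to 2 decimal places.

(a) 13.0 kg; (b) 15.04 ppm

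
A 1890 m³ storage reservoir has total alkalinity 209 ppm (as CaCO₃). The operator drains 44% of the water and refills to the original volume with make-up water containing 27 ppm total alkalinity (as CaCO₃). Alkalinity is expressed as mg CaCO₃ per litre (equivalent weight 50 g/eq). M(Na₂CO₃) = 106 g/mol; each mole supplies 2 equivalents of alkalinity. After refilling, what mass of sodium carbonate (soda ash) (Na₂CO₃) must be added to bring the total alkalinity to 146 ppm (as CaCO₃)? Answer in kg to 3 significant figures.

34.2 kg

Volume: 1890 m³ = 1,890,000 L.
After draining 44% and refilling: 209 × 0.56 + 27 × 0.44 = 128.92 ppm.
Deficit to target: 146 − 128.92 = 17.08 mg/L.
As CaCO₃: 17.08 mg/L × 1,890,000 L = 32,280 g; ÷ 50 g/eq ÷ 2 = 322.8 mol Na₂CO₃.
Mass: 322.8 × 106 = 34,220 g.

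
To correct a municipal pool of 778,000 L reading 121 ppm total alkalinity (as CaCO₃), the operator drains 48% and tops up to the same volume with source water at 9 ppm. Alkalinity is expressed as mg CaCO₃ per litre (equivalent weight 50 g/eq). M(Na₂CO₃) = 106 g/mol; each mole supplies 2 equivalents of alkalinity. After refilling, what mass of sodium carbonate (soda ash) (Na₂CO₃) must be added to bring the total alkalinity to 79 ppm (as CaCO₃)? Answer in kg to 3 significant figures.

9.70 kg

After draining 48% and refilling: 121 × 0.52 + 9 × 0.48 = 67.24 ppm.
Deficit to target: 79 − 67.24 = 11.76 mg/L.
As CaCO₃: 11.76 mg/L × 778,000 L = 9149 g; ÷ 50 g/eq ÷ 2 = 91.49 mol Na₂CO₃.
Mass: 91.49 × 106 = 9698 g.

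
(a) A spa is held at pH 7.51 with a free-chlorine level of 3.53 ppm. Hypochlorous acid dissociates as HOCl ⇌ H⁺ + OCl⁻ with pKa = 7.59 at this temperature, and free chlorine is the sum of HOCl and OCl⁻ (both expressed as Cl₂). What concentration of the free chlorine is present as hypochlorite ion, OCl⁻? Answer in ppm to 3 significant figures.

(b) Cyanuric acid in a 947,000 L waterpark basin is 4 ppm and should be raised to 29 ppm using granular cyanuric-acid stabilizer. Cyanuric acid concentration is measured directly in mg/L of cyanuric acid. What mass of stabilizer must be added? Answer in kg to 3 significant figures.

(a) [OCl⁻]/[HOCl] = 10^(pH − pKa) = 10^(7.51 − 7.59) = 10^-0.08 = 0.8318.
(a) Fraction as HOCl = 1 / (1 + 0.8318) = 0.5459.
(a) OCl⁻ = (1 − 0.5459) × 3.53 ppm = 1.603 ppm.

(b) CYA to add: (29 − 4) = 25 mg/L × 947,000 L = 23,680 g cyanuric acid.

(a) 1.60 ppm; (b) 23.7 kg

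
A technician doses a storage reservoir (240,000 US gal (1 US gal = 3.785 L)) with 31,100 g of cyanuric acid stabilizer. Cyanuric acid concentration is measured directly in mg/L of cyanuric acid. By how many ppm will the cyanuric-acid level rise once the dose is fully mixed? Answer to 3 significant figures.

Volume: 240,000 US gal × 3.785 L/gal = 908,400 L.
Rise: 31,100 g / 908,400 L × 1000 = 34.24 mg/L.

34.2 ppm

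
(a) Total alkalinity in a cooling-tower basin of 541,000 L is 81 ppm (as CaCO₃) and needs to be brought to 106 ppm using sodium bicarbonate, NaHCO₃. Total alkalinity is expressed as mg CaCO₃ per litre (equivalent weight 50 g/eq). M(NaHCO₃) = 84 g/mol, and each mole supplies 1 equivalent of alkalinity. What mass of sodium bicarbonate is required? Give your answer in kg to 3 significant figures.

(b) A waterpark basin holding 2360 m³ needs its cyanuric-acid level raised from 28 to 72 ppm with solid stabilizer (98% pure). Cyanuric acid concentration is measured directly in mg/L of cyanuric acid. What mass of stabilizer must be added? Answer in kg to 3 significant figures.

(a) 22.7 kg; (b) 106 kg

(a) Alkalinity to add: (106 − 81) = 25 mg/L as CaCO₃ × 541,000 L = 13,520 g as CaCO₃.
(a) Equivalents: 13,520 g ÷ 50 g/eq = 270.5 eq.
(a) NaHCO₃ supplies 1 eq per mole → 270.5 mol.
(a) Mass: 270.5 mol × 84 g/mol = 22,720 g.

(b) Volume: 2360 m³ = 2,360,000 L.
(b) CYA to add: (72 − 28) = 44 mg/L × 2,360,000 L = 103,800 g cyanuric acid.
(b) At 98% purity: 103,800 / 0.98 = 106,000 g product.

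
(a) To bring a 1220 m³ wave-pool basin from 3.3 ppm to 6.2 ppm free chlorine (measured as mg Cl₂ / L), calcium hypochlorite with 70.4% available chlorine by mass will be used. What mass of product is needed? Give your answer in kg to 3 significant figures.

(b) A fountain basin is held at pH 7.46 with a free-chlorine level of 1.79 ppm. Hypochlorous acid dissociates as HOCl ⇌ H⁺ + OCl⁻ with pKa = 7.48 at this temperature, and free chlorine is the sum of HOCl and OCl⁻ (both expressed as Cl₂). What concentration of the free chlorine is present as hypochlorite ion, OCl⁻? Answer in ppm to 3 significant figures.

(a) 5.03 kg; (b) 0.874 ppm

(a) Volume: 1220 m³ = 1,220,000 L.
(a) Chlorine deficit: 6.2 − 3.3 = 2.9 ppm = 2.9 mg/L as Cl₂.
(a) Cl₂ equivalent needed: 2.9 mg/L × 1,220,000 L = 3,538,000 mg = 3538 g.
(a) Product at 70.4% available chlorine: 3538 / 0.704 = 5026 g.

(b) [OCl⁻]/[HOCl] = 10^(pH − pKa) = 10^(7.46 − 7.48) = 10^-0.02 = 0.955.
(b) Fraction as HOCl = 1 / (1 + 0.955) = 0.5115.
(b) OCl⁻ = (1 − 0.5115) × 1.79 ppm = 0.8744 ppm.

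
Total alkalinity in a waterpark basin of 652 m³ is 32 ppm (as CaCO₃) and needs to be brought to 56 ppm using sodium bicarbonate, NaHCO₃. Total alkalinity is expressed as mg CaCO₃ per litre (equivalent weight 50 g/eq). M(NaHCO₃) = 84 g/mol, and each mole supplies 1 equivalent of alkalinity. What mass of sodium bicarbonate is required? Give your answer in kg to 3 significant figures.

26.3 kg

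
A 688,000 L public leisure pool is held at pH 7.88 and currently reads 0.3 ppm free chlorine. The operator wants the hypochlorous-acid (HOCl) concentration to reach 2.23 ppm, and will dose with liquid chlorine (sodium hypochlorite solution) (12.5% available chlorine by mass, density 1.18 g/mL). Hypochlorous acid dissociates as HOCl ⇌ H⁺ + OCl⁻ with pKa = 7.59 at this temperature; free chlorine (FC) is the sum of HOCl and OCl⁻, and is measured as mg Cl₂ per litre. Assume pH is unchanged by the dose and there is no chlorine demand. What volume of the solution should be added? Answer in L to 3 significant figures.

29.3 L

[OCl⁻]/[HOCl] = 10^(pH − pKa) = 10^(7.88 − 7.59) = 1.95; fraction as HOCl = 1/(1 + 1.95) = 0.339.
Free chlorine required for 2.23 ppm HOCl: 2.23 / 0.339 = 6.578 ppm.
FC to add: 6.578 − 0.3 = 6.278 mg/L as Cl₂.
Cl₂ equivalent: 6.278 mg/L × 688,000 L = 4319 g.
Product at 12.5% available Cl: 4319 / 0.125 = 34,550 g.
Volume: 34,550 g ÷ 1.18 g/mL = 29,280 mL.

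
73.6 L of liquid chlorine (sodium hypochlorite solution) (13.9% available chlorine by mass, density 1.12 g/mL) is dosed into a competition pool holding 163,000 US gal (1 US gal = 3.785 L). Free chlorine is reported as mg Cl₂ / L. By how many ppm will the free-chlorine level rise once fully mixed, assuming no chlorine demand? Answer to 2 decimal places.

18.57 ppm

Volume: 163,000 US gal × 3.785 L/gal = 616,955 L.
Mass of solution: 73.6 L × 1000 mL/L × 1.12 g/mL = 82,430 g.
Available chlorine delivered: 82,430 g × 0.139 = 11,460 g as Cl₂.
Concentration rise: 11,460 g / 616,955 L = 18.57 mg/L = 18.57 ppm.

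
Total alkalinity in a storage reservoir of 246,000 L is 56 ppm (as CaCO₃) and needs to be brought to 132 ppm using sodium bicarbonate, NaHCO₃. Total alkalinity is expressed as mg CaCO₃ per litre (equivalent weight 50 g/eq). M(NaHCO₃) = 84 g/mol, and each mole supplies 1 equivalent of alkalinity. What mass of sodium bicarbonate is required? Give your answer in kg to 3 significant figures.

Alkalinity to add: (132 − 56) = 76 mg/L as CaCO₃ × 246,000 L = 18,700 g as CaCO₃.
Equivalents: 18,700 g ÷ 50 g/eq = 373.9 eq.
NaHCO₃ supplies 1 eq per mole → 373.9 mol.
Mass: 373.9 mol × 84 g/mol = 31,410 g.

31.4 kg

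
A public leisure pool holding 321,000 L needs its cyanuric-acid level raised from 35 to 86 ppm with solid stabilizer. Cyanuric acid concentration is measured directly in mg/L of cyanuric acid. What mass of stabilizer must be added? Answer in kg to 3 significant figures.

16.4 kg

CYA to add: (86 − 35) = 51 mg/L × 321,000 L = 16,370 g cyanuric acid.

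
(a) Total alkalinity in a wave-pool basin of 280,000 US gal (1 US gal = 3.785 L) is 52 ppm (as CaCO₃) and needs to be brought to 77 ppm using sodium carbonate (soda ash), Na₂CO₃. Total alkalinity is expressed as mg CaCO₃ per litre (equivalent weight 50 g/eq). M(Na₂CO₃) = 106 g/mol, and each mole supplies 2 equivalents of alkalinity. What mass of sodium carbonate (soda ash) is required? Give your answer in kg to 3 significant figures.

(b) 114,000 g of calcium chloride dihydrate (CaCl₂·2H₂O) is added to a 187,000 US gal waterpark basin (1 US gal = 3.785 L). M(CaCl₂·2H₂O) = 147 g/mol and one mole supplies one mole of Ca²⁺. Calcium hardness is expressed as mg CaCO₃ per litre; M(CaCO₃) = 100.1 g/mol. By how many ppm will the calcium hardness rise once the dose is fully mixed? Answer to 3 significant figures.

(a) Volume: 280,000 US gal × 3.785 L/gal = 1,059,800 L.
(a) Alkalinity to add: (77 − 52) = 25 mg/L as CaCO₃ × 1,059,800 L = 26,500 g as CaCO₃.
(a) Equivalents: 26,500 g ÷ 50 g/eq = 529.9 eq.
(a) Each mole of Na₂CO₃ supplies 2 eq, so 529.9 / 2 = 264.9 mol.
(a) Mass: 264.9 mol × 106 g/mol = 28,080 g.

(b) Volume: 187,000 US gal × 3.785 L/gal = 707,795 L.
(b) Moles of Ca²⁺: 114,000 g ÷ 147 g/mol = 775.5 mol.
(b) As CaCO₃: 775.5 mol × 100.1 g/mol = 77,630 g.
(b) Rise: 77,630 g / 707,795 L × 1000 = 109.7 mg/L.

(a) 28.1 kg; (b) 110 ppm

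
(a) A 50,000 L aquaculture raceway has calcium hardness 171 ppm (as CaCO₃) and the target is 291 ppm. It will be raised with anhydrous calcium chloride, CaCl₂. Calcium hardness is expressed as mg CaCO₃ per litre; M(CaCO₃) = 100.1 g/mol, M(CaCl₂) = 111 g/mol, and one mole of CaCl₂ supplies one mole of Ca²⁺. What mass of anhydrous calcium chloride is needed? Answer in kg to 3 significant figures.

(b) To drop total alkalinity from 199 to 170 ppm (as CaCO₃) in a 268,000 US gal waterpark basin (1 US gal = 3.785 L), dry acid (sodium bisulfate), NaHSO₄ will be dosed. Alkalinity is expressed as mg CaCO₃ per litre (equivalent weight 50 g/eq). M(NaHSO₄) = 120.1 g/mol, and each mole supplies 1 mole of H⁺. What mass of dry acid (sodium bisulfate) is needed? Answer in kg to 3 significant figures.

(a) Hardness to add: (291 − 171) = 120 mg/L as CaCO₃ × 50,000 L = 6000 g as CaCO₃.
(a) Moles of Ca²⁺ (1 mol Ca²⁺ ≡ 1 mol CaCO₃): 6000 / 100.1 g/mol = 59.94 mol.
(a) Mass of CaCl₂: 59.94 × 111 = 6653 g.

(b) Volume: 268,000 US gal × 3.785 L/gal = 1,014,380 L.
(b) Alkalinity to neutralize: (199 − 170) = 29 mg/L as CaCO₃ × 1,014,380 L = 29,420 g as CaCO₃.
(b) Equivalents of H⁺ required: 29,420 ÷ 50 g/eq = 588.3 eq = 588.3 mol NaHSO₄.
(b) Mass of NaHSO₄: 588.3 × 120.1 = 70,660 g.

(a) 6.65 kg; (b) 70.7 kg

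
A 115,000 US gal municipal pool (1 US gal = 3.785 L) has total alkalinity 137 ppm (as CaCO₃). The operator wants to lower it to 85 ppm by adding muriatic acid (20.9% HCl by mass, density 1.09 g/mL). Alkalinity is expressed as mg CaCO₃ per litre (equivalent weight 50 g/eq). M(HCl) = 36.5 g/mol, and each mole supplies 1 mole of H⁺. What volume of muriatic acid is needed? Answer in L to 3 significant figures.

Volume: 115,000 US gal × 3.785 L/gal = 435,275 L.
Alkalinity to neutralize: (137 − 85) = 52 mg/L as CaCO₃ × 435,275 L = 22,630 g as CaCO₃.
Equivalents of H⁺ required: 22,630 ÷ 50 g/eq = 452.7 eq = 452.7 mol HCl.
Mass of HCl: 452.7 × 36.5 = 16,520 g.
Mass of 20.9% solution: 16,520 / 0.209 = 79,060 g.
Volume: 79,060 g ÷ 1.09 g/mL = 72,530 mL.

72.5 L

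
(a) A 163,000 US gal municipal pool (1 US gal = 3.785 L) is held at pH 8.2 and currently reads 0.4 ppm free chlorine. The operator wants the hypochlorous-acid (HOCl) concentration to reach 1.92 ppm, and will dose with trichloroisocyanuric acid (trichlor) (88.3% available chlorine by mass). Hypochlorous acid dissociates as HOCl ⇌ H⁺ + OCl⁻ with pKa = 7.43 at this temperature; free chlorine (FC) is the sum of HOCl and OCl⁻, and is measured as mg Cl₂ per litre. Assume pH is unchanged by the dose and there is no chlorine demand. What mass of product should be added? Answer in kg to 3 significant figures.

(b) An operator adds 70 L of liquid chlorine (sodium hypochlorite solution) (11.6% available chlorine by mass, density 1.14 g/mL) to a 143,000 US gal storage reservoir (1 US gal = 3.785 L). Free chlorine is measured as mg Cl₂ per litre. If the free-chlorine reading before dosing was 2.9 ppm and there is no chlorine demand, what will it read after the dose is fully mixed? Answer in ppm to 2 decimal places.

(a) Volume: 163,000 US gal × 3.785 L/gal = 616,955 L.
(a) [OCl⁻]/[HOCl] = 10^(pH − pKa) = 10^(8.2 − 7.43) = 5.888; fraction as HOCl = 1/(1 + 5.888) = 0.1452.
(a) Free chlorine required for 1.92 ppm HOCl: 1.92 / 0.1452 = 13.23 ppm.
(a) FC to add: 13.23 − 0.4 = 12.83 mg/L as Cl₂.
(a) Cl₂ equivalent: 12.83 mg/L × 616,955 L = 7913 g.
(a) Product at 88.3% available Cl: 7913 / 0.883 = 8961 g.

(b) Volume: 143,000 US gal × 3.785 L/gal = 541,255 L.
(b) Mass of solution: 70 L × 1000 mL/L × 1.14 g/mL = 79,800 g.
(b) Available chlorine delivered: 79,800 g × 0.116 = 9257 g as Cl₂.
(b) Concentration rise: 9257 g / 541,255 L = 17.1 mg/L = 17.10 ppm.
(b) Final FC: 2.9 + 17.10 = 20.00 ppm.

(a) 8.96 kg; (b) 20.00 ppm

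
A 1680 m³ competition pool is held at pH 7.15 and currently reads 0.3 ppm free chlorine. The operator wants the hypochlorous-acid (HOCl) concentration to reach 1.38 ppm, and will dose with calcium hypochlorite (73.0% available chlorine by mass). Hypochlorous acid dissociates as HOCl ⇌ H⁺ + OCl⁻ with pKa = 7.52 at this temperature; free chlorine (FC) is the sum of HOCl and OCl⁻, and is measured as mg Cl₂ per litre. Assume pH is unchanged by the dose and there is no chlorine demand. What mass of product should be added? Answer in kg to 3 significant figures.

3.84 kg

Volume: 1680 m³ = 1,680,000 L.
[OCl⁻]/[HOCl] = 10^(pH − pKa) = 10^(7.15 − 7.52) = 0.4266; fraction as HOCl = 1/(1 + 0.4266) = 0.701.
Free chlorine required for 1.38 ppm HOCl: 1.38 / 0.701 = 1.969 ppm.
FC to add: 1.969 − 0.3 = 1.669 mg/L as Cl₂.
Cl₂ equivalent: 1.669 mg/L × 1,680,000 L = 2803 g.
Product at 73.0% available Cl: 2803 / 0.73 = 3840 g.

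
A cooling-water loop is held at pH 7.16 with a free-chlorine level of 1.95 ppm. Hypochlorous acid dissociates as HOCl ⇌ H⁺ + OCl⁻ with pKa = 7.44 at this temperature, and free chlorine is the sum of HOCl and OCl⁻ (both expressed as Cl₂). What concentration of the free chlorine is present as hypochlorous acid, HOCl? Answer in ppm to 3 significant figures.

1.28 ppm

[OCl⁻]/[HOCl] = 10^(pH − pKa) = 10^(7.16 − 7.44) = 10^-0.28 = 0.5248.
Fraction as HOCl = 1 / (1 + 0.5248) = 0.6558.
HOCl = 0.6558 × 1.95 ppm = 1.279 ppm.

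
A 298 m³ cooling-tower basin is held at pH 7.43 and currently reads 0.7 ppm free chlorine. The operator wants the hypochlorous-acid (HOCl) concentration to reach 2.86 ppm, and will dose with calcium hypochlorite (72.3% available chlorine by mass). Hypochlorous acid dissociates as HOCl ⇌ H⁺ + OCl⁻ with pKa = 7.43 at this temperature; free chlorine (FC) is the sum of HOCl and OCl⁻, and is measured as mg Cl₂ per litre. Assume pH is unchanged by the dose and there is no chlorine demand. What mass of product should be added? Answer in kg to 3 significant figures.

2.07 kg

Volume: 298 m³ = 298,000 L.
[OCl⁻]/[HOCl] = 10^(pH − pKa) = 10^(7.43 − 7.43) = 1; fraction as HOCl = 1/(1 + 1) = 0.5.
Free chlorine required for 2.86 ppm HOCl: 2.86 / 0.5 = 5.72 ppm.
FC to add: 5.72 − 0.7 = 5.02 mg/L as Cl₂.
Cl₂ equivalent: 5.02 mg/L × 298,000 L = 1496 g.
Product at 72.3% available Cl: 1496 / 0.723 = 2069 g.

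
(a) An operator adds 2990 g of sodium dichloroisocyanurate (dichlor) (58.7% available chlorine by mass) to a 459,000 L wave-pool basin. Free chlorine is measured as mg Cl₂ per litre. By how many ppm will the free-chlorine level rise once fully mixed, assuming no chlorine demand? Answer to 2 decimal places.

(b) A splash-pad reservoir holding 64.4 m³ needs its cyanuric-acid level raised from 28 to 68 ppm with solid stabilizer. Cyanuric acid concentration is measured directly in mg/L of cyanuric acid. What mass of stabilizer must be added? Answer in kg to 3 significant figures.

(a) Available chlorine delivered: 2990 g × 0.587 = 1755 g as Cl₂.
(a) Concentration rise: 1755 g / 459,000 L = 3.824 mg/L = 3.82 ppm.

(b) Volume: 64.4 m³ = 64,400 L.
(b) CYA to add: (68 − 28) = 40 mg/L × 64,400 L = 2576 g cyanuric acid.

(a) 3.82 ppm; (b) 2.58 kg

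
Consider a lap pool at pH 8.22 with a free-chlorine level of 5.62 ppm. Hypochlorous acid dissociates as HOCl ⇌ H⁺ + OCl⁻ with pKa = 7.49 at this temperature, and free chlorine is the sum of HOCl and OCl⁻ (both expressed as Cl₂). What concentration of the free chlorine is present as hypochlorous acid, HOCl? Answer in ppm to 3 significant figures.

0.882 ppm

[OCl⁻]/[HOCl] = 10^(pH − pKa) = 10^(8.22 − 7.49) = 10^0.73 = 5.37.
Fraction as HOCl = 1 / (1 + 5.37) = 0.157.
HOCl = 0.157 × 5.62 ppm = 0.8822 ppm.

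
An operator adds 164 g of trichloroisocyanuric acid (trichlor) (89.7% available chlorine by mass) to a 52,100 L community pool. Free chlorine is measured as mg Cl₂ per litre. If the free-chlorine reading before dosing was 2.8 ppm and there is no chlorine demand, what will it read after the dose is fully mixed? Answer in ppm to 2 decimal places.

Available chlorine delivered: 164 g × 0.897 = 147.1 g as Cl₂.
Concentration rise: 147.1 g / 52,100 L = 2.824 mg/L = 2.82 ppm.
Final FC: 2.8 + 2.82 = 5.62 ppm.

5.62 ppm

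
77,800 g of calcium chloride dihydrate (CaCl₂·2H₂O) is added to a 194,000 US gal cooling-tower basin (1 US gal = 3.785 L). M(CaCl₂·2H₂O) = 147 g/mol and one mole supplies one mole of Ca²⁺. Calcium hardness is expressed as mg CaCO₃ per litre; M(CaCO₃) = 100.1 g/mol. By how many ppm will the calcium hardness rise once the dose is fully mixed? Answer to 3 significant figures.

72.1 ppm

Volume: 194,000 US gal × 3.785 L/gal = 734,290 L.
Moles of Ca²⁺: 77,800 g ÷ 147 g/mol = 529.3 mol.
As CaCO₃: 529.3 mol × 100.1 g/mol = 52,980 g.
Rise: 52,980 g / 734,290 L × 1000 = 72.15 mg/L.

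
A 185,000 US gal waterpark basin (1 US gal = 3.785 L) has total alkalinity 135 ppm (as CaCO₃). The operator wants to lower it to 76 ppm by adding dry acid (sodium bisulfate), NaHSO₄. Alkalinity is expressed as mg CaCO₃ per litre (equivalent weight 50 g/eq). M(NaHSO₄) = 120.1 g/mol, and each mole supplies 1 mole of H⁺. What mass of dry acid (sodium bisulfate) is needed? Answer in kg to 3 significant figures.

99.2 kg

Volume: 185,000 US gal × 3.785 L/gal = 700,225 L.
Alkalinity to neutralize: (135 − 76) = 59 mg/L as CaCO₃ × 700,225 L = 41,310 g as CaCO₃.
Equivalents of H⁺ required: 41,310 ÷ 50 g/eq = 826.3 eq = 826.3 mol NaHSO₄.
Mass of NaHSO₄: 826.3 × 120.1 = 99,230 g.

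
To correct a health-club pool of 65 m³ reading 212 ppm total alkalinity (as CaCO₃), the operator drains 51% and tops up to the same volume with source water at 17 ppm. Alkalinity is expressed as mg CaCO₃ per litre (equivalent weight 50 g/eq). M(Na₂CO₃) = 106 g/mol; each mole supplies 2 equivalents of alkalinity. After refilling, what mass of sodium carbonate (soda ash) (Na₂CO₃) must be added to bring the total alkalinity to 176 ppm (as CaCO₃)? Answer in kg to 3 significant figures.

Volume: 65 m³ = 65,000 L.
After draining 51% and refilling: 212 × 0.49 + 17 × 0.51 = 112.55 ppm.
Deficit to target: 176 − 112.55 = 63.45 mg/L.
As CaCO₃: 63.45 mg/L × 65,000 L = 4124 g; ÷ 50 g/eq ÷ 2 = 41.24 mol Na₂CO₃.
Mass: 41.24 × 106 = 4372 g.

4.37 kg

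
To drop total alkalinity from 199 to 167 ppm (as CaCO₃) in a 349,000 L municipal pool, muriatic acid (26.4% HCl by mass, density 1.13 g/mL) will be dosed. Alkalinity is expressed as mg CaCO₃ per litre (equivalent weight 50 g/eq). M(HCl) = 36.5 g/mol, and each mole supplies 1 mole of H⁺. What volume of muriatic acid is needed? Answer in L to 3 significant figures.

27.3 L

Alkalinity to neutralize: (199 − 167) = 32 mg/L as CaCO₃ × 349,000 L = 11,170 g as CaCO₃.
Equivalents of H⁺ required: 11,170 ÷ 50 g/eq = 223.4 eq = 223.4 mol HCl.
Mass of HCl: 223.4 × 36.5 = 8153 g.
Mass of 26.4% solution: 8153 / 0.264 = 30,880 g.
Volume: 30,880 g ÷ 1.13 g/mL = 27,330 mL.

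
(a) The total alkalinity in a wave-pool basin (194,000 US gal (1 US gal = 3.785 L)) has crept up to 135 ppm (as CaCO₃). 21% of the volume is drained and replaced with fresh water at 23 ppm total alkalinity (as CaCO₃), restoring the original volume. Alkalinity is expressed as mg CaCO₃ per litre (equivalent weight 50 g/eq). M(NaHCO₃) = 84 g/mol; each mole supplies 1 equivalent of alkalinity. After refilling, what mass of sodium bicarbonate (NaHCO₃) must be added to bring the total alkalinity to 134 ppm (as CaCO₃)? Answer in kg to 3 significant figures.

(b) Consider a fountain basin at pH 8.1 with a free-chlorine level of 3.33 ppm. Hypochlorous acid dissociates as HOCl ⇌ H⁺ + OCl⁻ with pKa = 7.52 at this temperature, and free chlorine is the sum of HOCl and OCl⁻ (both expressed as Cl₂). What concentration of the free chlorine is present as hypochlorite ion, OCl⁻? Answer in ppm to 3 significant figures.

(a) 27.8 kg; (b) 2.64 ppm

(a) Volume: 194,000 US gal × 3.785 L/gal = 734,290 L.
(a) After draining 21% and refilling: 135 × 0.79 + 23 × 0.21 = 111.48 ppm.
(a) Deficit to target: 134 − 111.48 = 22.52 mg/L.
(a) As CaCO₃: 22.52 mg/L × 734,290 L = 16,540 g; ÷ 50 g/eq ÷ 1 = 330.7 mol NaHCO₃.
(a) Mass: 330.7 × 84 = 27,780 g.

(b) [OCl⁻]/[HOCl] = 10^(pH − pKa) = 10^(8.1 − 7.52) = 10^0.58 = 3.802.
(b) Fraction as HOCl = 1 / (1 + 3.802) = 0.2083.
(b) OCl⁻ = (1 − 0.2083) × 3.33 ppm = 2.637 ppm.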